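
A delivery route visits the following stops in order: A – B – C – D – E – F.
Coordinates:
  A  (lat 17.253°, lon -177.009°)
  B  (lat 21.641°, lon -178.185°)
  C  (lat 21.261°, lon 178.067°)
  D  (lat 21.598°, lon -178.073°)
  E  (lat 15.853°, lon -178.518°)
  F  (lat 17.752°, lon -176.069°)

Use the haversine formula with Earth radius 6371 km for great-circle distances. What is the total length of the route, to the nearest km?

2271 km

Leg distances:
A→B: 503.3 km  (cumulative 503.3 km)
B→C: 390.2 km  (cumulative 893.4 km)
C→D: 401.3 km  (cumulative 1294.7 km)
D→E: 640.5 km  (cumulative 1935.2 km)
E→F: 335.5 km  (cumulative 2270.7 km)
Total route length ≈ 2271 km.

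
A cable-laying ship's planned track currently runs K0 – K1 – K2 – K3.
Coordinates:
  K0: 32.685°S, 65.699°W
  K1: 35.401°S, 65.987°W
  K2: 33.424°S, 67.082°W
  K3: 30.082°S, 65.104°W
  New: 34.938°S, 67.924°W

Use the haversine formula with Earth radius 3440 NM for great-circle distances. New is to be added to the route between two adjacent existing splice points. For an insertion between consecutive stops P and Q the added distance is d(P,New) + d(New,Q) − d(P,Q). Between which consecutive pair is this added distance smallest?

Added distance for inserting New between each consecutive pair:
K0–K1: 110.3 NM
K1–K2: 68.6 NM
K2–K3: 200.0 NM
Smallest added distance is 68.6 NM, inserting between K1 and K2.

between K1 and K2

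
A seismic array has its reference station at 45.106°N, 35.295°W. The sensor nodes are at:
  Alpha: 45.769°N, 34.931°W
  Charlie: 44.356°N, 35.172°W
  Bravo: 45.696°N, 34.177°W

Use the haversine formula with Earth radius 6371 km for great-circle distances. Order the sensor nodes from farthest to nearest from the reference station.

Distance from the reference station at 45.106°N, 35.295°W to each:
Bravo 45.696°N, 34.177°W: 109.2 km
Charlie 44.356°N, 35.172°W: 84.0 km
Alpha 45.769°N, 34.931°W: 79.0 km

Bravo, Charlie, Alpha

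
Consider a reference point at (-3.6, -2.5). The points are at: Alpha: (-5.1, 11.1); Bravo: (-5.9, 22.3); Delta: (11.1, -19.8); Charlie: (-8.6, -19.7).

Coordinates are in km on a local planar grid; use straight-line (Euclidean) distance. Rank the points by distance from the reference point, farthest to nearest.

Bravo, Delta, Charlie, Alpha

Distances from the reference point:
Bravo (-5.9, 22.3): 24.9 km
Delta (11.1, -19.8): 22.7 km
Charlie (-8.6, -19.7): 17.9 km
Alpha (-5.1, 11.1): 13.7 km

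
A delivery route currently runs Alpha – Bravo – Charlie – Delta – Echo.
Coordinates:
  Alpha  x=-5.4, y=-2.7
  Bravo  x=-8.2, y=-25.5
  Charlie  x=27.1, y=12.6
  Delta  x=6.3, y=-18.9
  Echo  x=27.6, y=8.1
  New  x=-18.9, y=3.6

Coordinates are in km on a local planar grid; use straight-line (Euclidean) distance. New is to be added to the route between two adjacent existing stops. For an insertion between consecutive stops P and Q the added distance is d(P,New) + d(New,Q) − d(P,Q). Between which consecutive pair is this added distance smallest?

Added distance for inserting New between each consecutive pair:
Alpha–Bravo: 22.9 km
Bravo–Charlie: 25.9 km
Charlie–Delta: 42.9 km
Delta–Echo: 46.1 km
Smallest added distance is 22.9 km, inserting between Alpha and Bravo.

between Alpha and Bravo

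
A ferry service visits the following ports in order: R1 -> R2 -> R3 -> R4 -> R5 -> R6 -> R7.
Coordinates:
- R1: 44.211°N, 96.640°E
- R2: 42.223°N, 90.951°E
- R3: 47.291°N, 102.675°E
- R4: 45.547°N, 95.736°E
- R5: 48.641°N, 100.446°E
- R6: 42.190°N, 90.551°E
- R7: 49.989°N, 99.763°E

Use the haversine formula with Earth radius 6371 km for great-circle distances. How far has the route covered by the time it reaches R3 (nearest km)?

Leg distances:
R1→R2: 511.1 km  (cumulative 511.1 km)
R2→R3: 1082.1 km  (cumulative 1593.2 km)
Cumulative distance at R3 ≈ 1593 km.

1593 km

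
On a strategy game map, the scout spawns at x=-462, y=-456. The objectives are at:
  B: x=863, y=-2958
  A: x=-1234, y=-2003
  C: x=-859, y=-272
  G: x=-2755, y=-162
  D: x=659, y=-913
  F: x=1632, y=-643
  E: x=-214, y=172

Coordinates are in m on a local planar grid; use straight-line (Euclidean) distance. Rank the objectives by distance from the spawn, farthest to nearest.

Distance from the spawn at x=-462, y=-456 to each:
B x=863, y=-2958: 2831.2 m
G x=-2755, y=-162: 2311.8 m
F x=1632, y=-643: 2102.3 m
A x=-1234, y=-2003: 1728.9 m
D x=659, y=-913: 1210.6 m
E x=-214, y=172: 675.2 m
C x=-859, y=-272: 437.6 m

B, G, F, A, D, E, C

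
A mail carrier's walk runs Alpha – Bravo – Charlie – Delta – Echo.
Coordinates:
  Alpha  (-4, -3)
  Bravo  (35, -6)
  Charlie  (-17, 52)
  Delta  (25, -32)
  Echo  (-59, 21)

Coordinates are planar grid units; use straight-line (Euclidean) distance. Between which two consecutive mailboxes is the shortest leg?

Alpha–Bravo

Leg distances:
Alpha→Bravo: 39.1
Bravo→Charlie: 77.9
Charlie→Delta: 93.9
Delta→Echo: 99.3
The shortest leg is Alpha–Bravo at 39.1.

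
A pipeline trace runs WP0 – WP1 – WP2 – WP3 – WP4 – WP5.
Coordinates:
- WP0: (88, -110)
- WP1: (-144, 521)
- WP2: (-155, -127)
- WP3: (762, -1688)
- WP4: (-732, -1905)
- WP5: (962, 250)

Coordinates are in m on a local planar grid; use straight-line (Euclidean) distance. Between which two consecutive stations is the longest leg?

WP4–WP5

Leg distances:
WP0→WP1: 672.3 m
WP1→WP2: 648.1 m
WP2→WP3: 1810.4 m
WP3→WP4: 1509.7 m
WP4→WP5: 2741.1 m
The longest leg is WP4–WP5 at 2741.1 m.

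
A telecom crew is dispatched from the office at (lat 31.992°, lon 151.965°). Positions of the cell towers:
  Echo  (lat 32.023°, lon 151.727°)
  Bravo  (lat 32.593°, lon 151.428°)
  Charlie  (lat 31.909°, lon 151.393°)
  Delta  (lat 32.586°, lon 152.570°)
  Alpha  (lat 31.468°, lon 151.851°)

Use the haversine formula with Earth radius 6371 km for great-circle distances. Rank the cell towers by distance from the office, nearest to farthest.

Echo, Charlie, Alpha, Bravo, Delta

Distance from the office at (lat 31.992°, lon 151.965°) to each:
Echo (lat 32.023°, lon 151.727°): 22.7 km
Charlie (lat 31.909°, lon 151.393°): 54.8 km
Alpha (lat 31.468°, lon 151.851°): 59.3 km
Bravo (lat 32.593°, lon 151.428°): 83.7 km
Delta (lat 32.586°, lon 152.570°): 87.2 km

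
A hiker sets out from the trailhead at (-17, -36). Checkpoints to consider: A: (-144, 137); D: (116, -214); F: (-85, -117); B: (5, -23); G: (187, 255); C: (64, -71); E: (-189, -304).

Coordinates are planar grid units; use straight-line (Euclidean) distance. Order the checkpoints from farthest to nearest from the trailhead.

G, E, D, A, F, C, B

Computing each straight-line distance from (-17, -36):
G (187, 255): 355.4
E (-189, -304): 318.4
D (116, -214): 222.2
A (-144, 137): 214.6
F (-85, -117): 105.8
C (64, -71): 88.2
B (5, -23): 25.6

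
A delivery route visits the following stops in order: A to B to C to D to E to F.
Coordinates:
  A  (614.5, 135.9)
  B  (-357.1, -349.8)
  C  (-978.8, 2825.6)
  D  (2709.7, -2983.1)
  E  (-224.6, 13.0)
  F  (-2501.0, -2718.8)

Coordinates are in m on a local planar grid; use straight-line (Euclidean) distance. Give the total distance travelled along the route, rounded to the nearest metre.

Leg distances:
A→B: 1086.2 m  (cumulative 1086.2 m)
B→C: 3235.7 m  (cumulative 4321.9 m)
C→D: 6880.8 m  (cumulative 11202.8 m)
D→E: 4193.7 m  (cumulative 15396.4 m)
E→F: 3555.9 m  (cumulative 18952.4 m)
Total route length ≈ 18952 m.

18952 m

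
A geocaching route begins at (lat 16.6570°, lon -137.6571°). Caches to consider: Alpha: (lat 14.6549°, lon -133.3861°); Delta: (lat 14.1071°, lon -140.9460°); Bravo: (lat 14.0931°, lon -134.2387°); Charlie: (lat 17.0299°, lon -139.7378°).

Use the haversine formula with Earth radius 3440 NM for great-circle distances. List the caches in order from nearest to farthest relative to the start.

Distance from the start at (lat 16.6570°, lon -137.6571°) to each:
Charlie (lat 17.0299°, lon -139.7378°): 121.6 NM
Delta (lat 14.1071°, lon -140.9460°): 244.3 NM
Bravo (lat 14.0931°, lon -134.2387°): 250.7 NM
Alpha (lat 14.6549°, lon -133.3861°): 274.6 NM

Charlie, Delta, Bravo, Alpha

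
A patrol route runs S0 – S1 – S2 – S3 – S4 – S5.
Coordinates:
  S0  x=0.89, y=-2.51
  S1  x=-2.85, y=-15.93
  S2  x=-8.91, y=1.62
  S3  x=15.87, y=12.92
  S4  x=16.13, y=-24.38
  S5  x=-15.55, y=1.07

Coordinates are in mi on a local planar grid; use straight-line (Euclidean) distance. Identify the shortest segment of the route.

S0–S1

Leg distances:
S0→S1: 13.9 mi
S1→S2: 18.6 mi
S2→S3: 27.2 mi
S3→S4: 37.3 mi
S4→S5: 40.6 mi
The shortest leg is S0–S1 at 13.9 mi.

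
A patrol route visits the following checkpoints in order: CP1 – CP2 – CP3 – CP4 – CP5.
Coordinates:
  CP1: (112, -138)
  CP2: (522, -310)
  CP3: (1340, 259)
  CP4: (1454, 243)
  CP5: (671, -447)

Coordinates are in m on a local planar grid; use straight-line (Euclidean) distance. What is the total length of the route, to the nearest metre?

2600 m

Leg distances:
CP1→CP2: 444.6 m  (cumulative 444.6 m)
CP2→CP3: 996.4 m  (cumulative 1441.1 m)
CP3→CP4: 115.1 m  (cumulative 1556.2 m)
CP4→CP5: 1043.6 m  (cumulative 2599.8 m)
Total route length ≈ 2600 m.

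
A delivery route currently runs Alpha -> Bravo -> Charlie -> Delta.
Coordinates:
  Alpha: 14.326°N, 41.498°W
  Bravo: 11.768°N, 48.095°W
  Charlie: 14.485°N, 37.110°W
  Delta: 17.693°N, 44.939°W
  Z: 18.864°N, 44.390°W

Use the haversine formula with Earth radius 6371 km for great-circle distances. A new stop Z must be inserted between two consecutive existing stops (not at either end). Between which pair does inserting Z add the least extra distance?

between Charlie and Delta

Added distance for inserting Z between each consecutive pair:
Alpha–Bravo: 705.5 km
Bravo–Charlie: 571.6 km
Charlie–Delta: 148.8 km
Smallest added distance is 148.8 km, inserting between Charlie and Delta.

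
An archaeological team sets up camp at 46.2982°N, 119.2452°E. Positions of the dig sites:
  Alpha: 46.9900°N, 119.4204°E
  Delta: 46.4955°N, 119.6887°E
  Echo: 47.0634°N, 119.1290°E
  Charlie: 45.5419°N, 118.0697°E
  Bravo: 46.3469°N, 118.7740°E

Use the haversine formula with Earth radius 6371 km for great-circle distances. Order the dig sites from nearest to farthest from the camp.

Bravo, Delta, Alpha, Echo, Charlie

Distance from the camp at 46.2982°N, 119.2452°E to each:
Bravo 46.3469°N, 118.7740°E: 36.6 km
Delta 46.4955°N, 119.6887°E: 40.5 km
Alpha 46.9900°N, 119.4204°E: 78.1 km
Echo 47.0634°N, 119.1290°E: 85.5 km
Charlie 45.5419°N, 118.0697°E: 123.9 km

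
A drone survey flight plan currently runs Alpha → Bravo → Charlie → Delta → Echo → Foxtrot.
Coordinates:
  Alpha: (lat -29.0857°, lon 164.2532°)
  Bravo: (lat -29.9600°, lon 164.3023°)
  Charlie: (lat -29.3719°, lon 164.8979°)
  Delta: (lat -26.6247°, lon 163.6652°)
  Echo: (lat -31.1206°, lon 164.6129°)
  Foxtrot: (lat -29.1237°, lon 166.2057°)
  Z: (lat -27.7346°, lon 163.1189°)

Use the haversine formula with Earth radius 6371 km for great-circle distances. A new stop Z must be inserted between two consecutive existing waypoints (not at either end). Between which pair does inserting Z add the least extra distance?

Added distance for inserting Z between each consecutive pair:
Alpha–Bravo: 362.4 km
Bravo–Charlie: 437.5 km
Charlie–Delta: 57.8 km
Delta–Echo: 29.7 km
Echo–Foxtrot: 472.6 km
Smallest added distance is 29.7 km, inserting between Delta and Echo.

between Delta and Echo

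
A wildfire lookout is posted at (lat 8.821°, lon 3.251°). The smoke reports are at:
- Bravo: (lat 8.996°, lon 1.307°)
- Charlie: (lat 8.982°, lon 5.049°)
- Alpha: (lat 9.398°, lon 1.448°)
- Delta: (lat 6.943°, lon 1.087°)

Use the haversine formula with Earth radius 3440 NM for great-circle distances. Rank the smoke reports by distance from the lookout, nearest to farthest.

Distance from the lookout at (lat 8.821°, lon 3.251°) to each:
Charlie (lat 8.982°, lon 5.049°): 107.1 NM
Alpha (lat 9.398°, lon 1.448°): 112.4 NM
Bravo (lat 8.996°, lon 1.307°): 115.8 NM
Delta (lat 6.943°, lon 1.087°): 171.1 NM

Charlie, Alpha, Bravo, Delta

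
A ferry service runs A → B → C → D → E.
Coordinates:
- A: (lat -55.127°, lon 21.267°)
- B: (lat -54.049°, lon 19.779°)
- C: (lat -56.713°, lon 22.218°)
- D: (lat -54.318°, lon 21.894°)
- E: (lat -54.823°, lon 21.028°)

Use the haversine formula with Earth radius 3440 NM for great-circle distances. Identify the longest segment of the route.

Leg distances:
A→B: 82.9 NM
B→C: 180.3 NM
C→D: 144.2 NM
D→E: 42.8 NM
The longest leg is B–C at 180.3 NM.

B–C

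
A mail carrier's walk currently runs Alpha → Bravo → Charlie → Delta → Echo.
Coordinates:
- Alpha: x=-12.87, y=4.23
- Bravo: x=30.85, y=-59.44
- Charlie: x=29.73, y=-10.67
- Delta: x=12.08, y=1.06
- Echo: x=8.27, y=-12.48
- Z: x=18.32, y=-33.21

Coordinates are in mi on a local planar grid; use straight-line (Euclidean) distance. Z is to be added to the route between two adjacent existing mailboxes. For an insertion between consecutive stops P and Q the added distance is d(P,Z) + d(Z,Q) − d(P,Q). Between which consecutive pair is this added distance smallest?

between Alpha and Bravo

Added distance for inserting Z between each consecutive pair:
Alpha–Bravo: 0.6 mi
Bravo–Charlie: 5.5 mi
Charlie–Delta: 38.9 mi
Delta–Echo: 43.8 mi
Smallest added distance is 0.6 mi, inserting between Alpha and Bravo.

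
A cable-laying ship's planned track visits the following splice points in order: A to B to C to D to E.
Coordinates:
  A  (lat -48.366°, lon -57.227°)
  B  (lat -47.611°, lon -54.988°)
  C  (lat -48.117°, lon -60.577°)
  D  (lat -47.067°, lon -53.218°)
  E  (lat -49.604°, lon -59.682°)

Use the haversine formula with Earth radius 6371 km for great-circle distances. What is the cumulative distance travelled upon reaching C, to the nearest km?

607 km

Leg distances:
A→B: 186.6 km  (cumulative 186.6 km)
B→C: 420.6 km  (cumulative 607.2 km)
Cumulative distance at C ≈ 607 km.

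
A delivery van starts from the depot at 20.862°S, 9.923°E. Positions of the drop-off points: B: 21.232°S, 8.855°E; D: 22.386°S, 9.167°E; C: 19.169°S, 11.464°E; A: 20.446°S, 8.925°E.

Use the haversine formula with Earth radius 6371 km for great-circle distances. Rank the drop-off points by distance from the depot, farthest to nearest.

C, D, B, A

Computing each great-circle distance from 20.862°S, 9.923°E:
C 19.169°S, 11.464°E: 247.7 km
D 22.386°S, 9.167°E: 186.6 km
B 21.232°S, 8.855°E: 118.2 km
A 20.446°S, 8.925°E: 113.7 km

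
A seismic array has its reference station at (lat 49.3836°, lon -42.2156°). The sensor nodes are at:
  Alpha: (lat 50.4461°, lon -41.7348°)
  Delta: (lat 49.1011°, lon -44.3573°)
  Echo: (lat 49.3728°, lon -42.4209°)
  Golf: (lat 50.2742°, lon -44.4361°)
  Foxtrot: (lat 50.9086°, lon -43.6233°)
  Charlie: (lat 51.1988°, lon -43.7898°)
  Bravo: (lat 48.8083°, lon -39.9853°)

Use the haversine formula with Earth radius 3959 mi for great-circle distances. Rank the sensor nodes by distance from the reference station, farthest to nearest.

Charlie, Foxtrot, Golf, Bravo, Delta, Alpha, Echo

Computing each great-circle distance from (lat 49.3836°, lon -42.2156°):
Charlie (lat 51.1988°, lon -43.7898°): 143.4 mi
Foxtrot (lat 50.9086°, lon -43.6233°): 122.4 mi
Golf (lat 50.2742°, lon -44.4361°): 116.5 mi
Bravo (lat 48.8083°, lon -39.9853°): 108.5 mi
Delta (lat 49.1011°, lon -44.3573°): 98.6 mi
Alpha (lat 50.4461°, lon -41.7348°): 76.5 mi
Echo (lat 49.3728°, lon -42.4209°): 9.3 mi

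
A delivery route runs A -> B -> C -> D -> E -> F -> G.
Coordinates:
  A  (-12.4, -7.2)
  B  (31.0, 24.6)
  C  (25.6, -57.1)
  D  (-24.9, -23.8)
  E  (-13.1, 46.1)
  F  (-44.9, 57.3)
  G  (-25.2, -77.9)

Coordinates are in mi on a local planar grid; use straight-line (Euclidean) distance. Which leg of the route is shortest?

Leg distances:
A→B: 53.8 mi
B→C: 81.9 mi
C→D: 60.5 mi
D→E: 70.9 mi
E→F: 33.7 mi
F→G: 136.6 mi
The shortest leg is E–F at 33.7 mi.

E–F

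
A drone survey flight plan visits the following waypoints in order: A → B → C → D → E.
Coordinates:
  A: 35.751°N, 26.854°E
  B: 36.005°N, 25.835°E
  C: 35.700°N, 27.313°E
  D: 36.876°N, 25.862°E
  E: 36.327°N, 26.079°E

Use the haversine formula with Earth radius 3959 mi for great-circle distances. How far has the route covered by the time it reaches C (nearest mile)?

145 mi

Leg distances:
A→B: 59.7 mi  (cumulative 59.7 mi)
B→C: 85.4 mi  (cumulative 145.1 mi)
Cumulative distance at C ≈ 145 mi.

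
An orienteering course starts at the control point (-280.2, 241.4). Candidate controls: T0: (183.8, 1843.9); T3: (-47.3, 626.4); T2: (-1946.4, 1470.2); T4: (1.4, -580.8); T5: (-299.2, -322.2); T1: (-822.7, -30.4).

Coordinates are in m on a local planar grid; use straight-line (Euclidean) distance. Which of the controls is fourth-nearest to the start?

Distances from the start ((-280.2, 241.4)):
T3: 450.0 m
T5: 563.9 m
T1: 606.8 m
T4: 869.1 m
T0: 1668.3 m
T2: 2070.3 m
The fourth-nearest is T4 at 869.1 m.

T4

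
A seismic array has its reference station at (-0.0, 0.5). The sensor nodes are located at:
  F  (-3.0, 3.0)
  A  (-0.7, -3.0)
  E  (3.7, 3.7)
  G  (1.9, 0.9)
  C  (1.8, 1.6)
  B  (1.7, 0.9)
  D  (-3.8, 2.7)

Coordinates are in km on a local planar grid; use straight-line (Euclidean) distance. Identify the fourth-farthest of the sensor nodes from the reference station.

A

Distance to each, sorted:
E: 4.9 km
D: 4.4 km
F: 3.9 km
A: 3.6 km
C: 2.1 km
G: 1.9 km
B: 1.7 km
The fourth-farthest is A at 3.6 km.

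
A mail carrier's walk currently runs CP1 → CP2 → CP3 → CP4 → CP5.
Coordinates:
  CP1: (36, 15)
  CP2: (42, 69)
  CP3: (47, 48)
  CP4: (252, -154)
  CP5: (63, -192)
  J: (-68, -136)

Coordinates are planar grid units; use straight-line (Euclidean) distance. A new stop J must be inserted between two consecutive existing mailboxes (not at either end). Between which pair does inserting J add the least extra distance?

between CP3 and CP4

Added distance for inserting J between each consecutive pair:
CP1–CP2: 361.7
CP2–CP3: 428.0
CP3–CP4: 249.7
CP4–CP5: 270.2
Smallest added distance is 249.7, inserting between CP3 and CP4.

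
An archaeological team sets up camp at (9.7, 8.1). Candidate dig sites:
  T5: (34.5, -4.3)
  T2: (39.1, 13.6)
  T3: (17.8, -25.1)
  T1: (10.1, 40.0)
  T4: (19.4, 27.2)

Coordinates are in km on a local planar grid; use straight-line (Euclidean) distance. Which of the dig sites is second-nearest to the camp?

Distances from the camp ((9.7, 8.1)):
T4: 21.4 km
T5: 27.7 km
T2: 29.9 km
T1: 31.9 km
T3: 34.2 km
The second-nearest is T5 at 27.7 km.

T5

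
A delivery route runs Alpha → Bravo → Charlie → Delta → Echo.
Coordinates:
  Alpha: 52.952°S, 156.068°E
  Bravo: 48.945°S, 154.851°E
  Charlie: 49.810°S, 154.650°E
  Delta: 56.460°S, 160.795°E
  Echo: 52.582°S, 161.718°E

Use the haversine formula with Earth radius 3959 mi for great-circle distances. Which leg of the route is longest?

Charlie–Delta

Leg distances:
Alpha→Bravo: 281.9 mi
Bravo→Charlie: 60.4 mi
Charlie→Delta: 524.9 mi
Delta→Echo: 270.5 mi
The longest leg is Charlie–Delta at 524.9 mi.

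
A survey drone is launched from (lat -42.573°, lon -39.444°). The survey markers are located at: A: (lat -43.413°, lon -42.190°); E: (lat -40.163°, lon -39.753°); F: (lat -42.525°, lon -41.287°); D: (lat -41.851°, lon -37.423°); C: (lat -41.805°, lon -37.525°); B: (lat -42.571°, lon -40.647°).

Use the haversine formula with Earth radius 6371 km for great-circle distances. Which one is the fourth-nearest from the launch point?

D

Distance to each, sorted:
B: 98.5 km
F: 151.1 km
C: 179.7 km
D: 184.8 km
A: 242.1 km
E: 269.2 km
The fourth-nearest is D at 184.8 km.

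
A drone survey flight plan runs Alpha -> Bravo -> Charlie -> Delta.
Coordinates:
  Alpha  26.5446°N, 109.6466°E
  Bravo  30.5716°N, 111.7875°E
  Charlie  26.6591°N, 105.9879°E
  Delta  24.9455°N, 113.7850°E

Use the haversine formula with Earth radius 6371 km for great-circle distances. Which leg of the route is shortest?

Alpha–Bravo

Leg distances:
Alpha→Bravo: 494.2 km
Bravo→Charlie: 713.8 km
Charlie→Delta: 803.3 km
The shortest leg is Alpha–Bravo at 494.2 km.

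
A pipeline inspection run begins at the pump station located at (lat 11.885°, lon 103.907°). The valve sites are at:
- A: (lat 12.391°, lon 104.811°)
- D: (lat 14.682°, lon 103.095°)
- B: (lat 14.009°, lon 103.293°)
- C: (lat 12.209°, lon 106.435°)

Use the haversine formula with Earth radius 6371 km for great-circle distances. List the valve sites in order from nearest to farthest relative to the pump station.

A, B, C, D

Distances from the pump station:
A (lat 12.391°, lon 104.811°): 113.2 km
B (lat 14.009°, lon 103.293°): 245.4 km
C (lat 12.209°, lon 106.435°): 277.3 km
D (lat 14.682°, lon 103.095°): 323.2 km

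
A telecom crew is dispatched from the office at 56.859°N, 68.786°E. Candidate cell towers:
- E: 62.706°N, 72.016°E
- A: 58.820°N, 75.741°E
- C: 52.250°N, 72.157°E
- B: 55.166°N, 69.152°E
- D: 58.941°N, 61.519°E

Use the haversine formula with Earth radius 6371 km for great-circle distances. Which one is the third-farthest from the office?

D

Distance to each, sorted:
E: 674.6 km
C: 556.5 km
D: 487.5 km
A: 465.5 km
B: 189.6 km
The third-farthest is D at 487.5 km.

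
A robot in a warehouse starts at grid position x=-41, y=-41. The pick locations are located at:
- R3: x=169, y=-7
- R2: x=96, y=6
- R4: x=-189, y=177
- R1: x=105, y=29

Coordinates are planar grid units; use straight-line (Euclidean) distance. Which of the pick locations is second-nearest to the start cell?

Distances from the start cell (x=-41, y=-41):
R2: 144.8
R1: 161.9
R3: 212.7
R4: 263.5
The second-nearest is R1 at 161.9.

R1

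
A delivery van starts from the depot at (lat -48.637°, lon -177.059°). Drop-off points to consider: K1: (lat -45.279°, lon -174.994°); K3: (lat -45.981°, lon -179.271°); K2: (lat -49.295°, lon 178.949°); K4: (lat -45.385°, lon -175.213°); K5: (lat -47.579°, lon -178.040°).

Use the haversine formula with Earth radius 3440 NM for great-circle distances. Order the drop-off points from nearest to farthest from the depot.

K5, K2, K3, K4, K1

Computing each great-circle distance from (lat -48.637°, lon -177.059°):
K5 (lat -47.579°, lon -178.040°): 74.7 NM
K2 (lat -49.295°, lon 178.949°): 162.2 NM
K3 (lat -45.981°, lon -179.271°): 183.1 NM
K4 (lat -45.385°, lon -175.213°): 209.3 NM
K1 (lat -45.279°, lon -174.994°): 218.6 NM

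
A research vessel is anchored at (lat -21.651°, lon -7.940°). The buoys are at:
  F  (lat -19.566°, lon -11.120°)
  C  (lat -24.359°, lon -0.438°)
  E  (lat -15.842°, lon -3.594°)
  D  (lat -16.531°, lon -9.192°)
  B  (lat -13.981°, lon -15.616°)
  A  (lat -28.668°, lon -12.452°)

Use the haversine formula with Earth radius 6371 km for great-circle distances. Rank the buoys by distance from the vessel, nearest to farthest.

F, D, E, C, A, B

Distance from the vessel at (lat -21.651°, lon -7.940°) to each:
F (lat -19.566°, lon -11.120°): 404.1 km
D (lat -16.531°, lon -9.192°): 584.3 km
E (lat -15.842°, lon -3.594°): 791.4 km
C (lat -24.359°, lon -0.438°): 824.6 km
A (lat -28.668°, lon -12.452°): 902.5 km
B (lat -13.981°, lon -15.616°): 1177.4 km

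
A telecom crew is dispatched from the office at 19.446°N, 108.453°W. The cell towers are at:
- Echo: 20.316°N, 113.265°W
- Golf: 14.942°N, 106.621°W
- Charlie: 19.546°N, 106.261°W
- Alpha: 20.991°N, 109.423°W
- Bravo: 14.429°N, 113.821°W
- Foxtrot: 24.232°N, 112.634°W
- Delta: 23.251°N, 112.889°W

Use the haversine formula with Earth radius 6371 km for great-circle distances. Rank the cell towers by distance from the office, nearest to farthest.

Alpha, Charlie, Echo, Golf, Delta, Foxtrot, Bravo

Distances from the office:
Alpha 20.991°N, 109.423°W: 199.4 km
Charlie 19.546°N, 106.261°W: 230.0 km
Echo 20.316°N, 113.265°W: 512.4 km
Golf 14.942°N, 106.621°W: 537.3 km
Delta 23.251°N, 112.889°W: 624.5 km
Foxtrot 24.232°N, 112.634°W: 685.0 km
Bravo 14.429°N, 113.821°W: 798.1 km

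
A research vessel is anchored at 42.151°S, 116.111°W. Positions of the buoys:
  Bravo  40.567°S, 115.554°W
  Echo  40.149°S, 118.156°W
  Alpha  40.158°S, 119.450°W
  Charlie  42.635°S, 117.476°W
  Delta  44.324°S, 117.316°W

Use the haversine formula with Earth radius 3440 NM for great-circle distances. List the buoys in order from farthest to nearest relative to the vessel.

Computing each great-circle distance from 42.151°S, 116.111°W:
Alpha 40.158°S, 119.450°W: 192.6 NM
Echo 40.149°S, 118.156°W: 151.6 NM
Delta 44.324°S, 117.316°W: 140.7 NM
Bravo 40.567°S, 115.554°W: 98.4 NM
Charlie 42.635°S, 117.476°W: 67.1 NM

Alpha, Echo, Delta, Bravo, Charlie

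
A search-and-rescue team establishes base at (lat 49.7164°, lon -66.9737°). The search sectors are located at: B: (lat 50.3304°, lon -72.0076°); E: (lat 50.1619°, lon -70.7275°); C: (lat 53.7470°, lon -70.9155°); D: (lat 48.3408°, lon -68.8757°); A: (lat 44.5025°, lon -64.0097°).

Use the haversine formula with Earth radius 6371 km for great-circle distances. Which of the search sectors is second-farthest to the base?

Distance to each, sorted:
A: 621.5 km
C: 523.8 km
B: 366.0 km
E: 273.1 km
D: 206.4 km
The second-farthest is C at 523.8 km.

C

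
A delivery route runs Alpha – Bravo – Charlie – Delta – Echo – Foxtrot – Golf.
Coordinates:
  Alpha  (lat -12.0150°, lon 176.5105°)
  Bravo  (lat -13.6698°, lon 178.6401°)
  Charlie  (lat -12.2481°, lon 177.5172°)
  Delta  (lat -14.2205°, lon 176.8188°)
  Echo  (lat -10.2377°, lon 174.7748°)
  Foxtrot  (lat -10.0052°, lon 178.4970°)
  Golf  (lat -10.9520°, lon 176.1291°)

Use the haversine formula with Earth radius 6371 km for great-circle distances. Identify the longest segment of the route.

Delta–Echo

Leg distances:
Alpha→Bravo: 295.2 km
Bravo→Charlie: 199.5 km
Charlie→Delta: 232.0 km
Delta→Echo: 495.4 km
Echo→Foxtrot: 408.3 km
Foxtrot→Golf: 279.5 km
The longest leg is Delta–Echo at 495.4 km.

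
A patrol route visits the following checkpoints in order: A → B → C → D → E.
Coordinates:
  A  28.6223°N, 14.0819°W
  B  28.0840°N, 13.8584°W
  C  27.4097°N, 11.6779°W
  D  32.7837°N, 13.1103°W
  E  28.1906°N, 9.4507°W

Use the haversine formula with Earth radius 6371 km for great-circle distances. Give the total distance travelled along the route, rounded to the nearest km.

1524 km

Leg distances:
A→B: 63.7 km  (cumulative 63.7 km)
B→C: 227.3 km  (cumulative 291.0 km)
C→D: 613.2 km  (cumulative 904.2 km)
D→E: 619.4 km  (cumulative 1523.7 km)
Total route length ≈ 1524 km.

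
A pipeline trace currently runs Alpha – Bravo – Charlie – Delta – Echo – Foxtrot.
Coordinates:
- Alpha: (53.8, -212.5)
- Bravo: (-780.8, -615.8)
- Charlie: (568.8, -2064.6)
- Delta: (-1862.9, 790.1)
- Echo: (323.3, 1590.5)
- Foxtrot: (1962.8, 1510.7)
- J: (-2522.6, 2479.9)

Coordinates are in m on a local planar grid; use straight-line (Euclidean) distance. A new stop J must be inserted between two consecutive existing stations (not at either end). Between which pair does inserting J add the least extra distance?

Added distance for inserting J between each consecutive pair:
Alpha–Bravo: 6351.6 m
Bravo–Charlie: 7068.4 m
Charlie–Delta: 3560.3 m
Delta–Echo: 2467.5 m
Echo–Foxtrot: 5929.1 m
Smallest added distance is 2467.5 m, inserting between Delta and Echo.

between Delta and Echo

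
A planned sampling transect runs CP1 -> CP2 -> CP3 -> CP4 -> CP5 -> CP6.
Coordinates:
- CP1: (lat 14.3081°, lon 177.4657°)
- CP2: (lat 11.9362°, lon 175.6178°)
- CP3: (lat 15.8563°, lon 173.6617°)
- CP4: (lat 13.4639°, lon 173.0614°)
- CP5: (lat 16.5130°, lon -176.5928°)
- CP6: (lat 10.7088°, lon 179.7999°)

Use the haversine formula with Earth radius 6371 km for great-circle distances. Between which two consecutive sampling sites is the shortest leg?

Leg distances:
CP1→CP2: 331.1 km
CP2→CP3: 484.3 km
CP3→CP4: 273.7 km
CP4→CP5: 1161.6 km
CP5→CP6: 753.9 km
The shortest leg is CP3–CP4 at 273.7 km.

CP3–CP4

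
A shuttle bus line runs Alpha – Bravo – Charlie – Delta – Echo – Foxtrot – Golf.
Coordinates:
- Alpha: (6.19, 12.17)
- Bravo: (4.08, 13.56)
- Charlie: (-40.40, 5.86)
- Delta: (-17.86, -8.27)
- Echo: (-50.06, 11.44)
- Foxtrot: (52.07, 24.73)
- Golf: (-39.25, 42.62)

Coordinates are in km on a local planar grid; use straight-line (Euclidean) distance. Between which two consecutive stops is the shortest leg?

Leg distances:
Alpha→Bravo: 2.5 km
Bravo→Charlie: 45.1 km
Charlie→Delta: 26.6 km
Delta→Echo: 37.8 km
Echo→Foxtrot: 103.0 km
Foxtrot→Golf: 93.1 km
The shortest leg is Alpha–Bravo at 2.5 km.

Alpha–Bravo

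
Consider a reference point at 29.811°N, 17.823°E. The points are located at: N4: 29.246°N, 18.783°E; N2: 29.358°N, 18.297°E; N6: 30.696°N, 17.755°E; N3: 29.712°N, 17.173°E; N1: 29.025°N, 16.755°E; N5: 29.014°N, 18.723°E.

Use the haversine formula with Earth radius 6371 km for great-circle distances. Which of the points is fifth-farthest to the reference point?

Distance to each, sorted:
N1: 135.4 km
N5: 124.3 km
N4: 112.1 km
N6: 98.6 km
N2: 68.1 km
N3: 63.7 km
The fifth-farthest is N2 at 68.1 km.

N2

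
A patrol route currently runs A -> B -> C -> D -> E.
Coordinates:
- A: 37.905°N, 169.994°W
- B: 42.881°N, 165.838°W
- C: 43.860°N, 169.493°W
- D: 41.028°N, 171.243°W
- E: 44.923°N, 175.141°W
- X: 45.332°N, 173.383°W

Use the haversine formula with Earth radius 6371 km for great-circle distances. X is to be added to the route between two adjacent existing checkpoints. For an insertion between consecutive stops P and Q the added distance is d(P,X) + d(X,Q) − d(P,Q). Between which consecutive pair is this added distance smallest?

Added distance for inserting X between each consecutive pair:
A–B: 877.6 km
B–C: 694.8 km
C–D: 511.7 km
D–E: 117.6 km
Smallest added distance is 117.6 km, inserting between D and E.

between D and E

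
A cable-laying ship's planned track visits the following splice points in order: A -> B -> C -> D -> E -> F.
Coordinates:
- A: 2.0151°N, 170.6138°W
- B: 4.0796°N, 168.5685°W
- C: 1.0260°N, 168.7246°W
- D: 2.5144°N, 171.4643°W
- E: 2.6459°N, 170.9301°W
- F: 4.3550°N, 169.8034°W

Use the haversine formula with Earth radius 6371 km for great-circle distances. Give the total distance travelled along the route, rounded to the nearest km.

1298 km

Leg distances:
A→B: 322.9 km  (cumulative 322.9 km)
B→C: 340.0 km  (cumulative 662.9 km)
C→D: 346.6 km  (cumulative 1009.5 km)
D→E: 61.1 km  (cumulative 1070.6 km)
E→F: 227.5 km  (cumulative 1298.1 km)
Total route length ≈ 1298 km.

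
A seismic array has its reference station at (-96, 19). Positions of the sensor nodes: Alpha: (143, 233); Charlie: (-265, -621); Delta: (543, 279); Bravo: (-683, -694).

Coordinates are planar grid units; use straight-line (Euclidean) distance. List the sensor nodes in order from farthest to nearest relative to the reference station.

Distances from the reference station:
Bravo (-683, -694): 923.5
Delta (543, 279): 689.9
Charlie (-265, -621): 661.9
Alpha (143, 233): 320.8

Bravo, Delta, Charlie, Alpha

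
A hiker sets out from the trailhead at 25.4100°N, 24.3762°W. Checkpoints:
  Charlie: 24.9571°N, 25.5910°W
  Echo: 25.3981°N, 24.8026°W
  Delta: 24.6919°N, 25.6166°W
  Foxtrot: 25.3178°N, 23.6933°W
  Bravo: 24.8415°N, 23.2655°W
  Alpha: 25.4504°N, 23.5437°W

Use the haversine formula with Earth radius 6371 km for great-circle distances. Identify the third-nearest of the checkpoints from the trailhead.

Alpha

Distance to each, sorted:
Echo: 42.8 km
Foxtrot: 69.4 km
Alpha: 83.7 km
Bravo: 128.4 km
Charlie: 132.2 km
Delta: 148.3 km
The third-nearest is Alpha at 83.7 km.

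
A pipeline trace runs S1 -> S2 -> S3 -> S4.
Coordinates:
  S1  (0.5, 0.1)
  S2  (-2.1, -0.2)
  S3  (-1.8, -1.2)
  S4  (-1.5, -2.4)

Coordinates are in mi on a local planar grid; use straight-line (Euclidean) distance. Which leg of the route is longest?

S1–S2

Leg distances:
S1→S2: 2.6 mi
S2→S3: 1.0 mi
S3→S4: 1.2 mi
The longest leg is S1–S2 at 2.6 mi.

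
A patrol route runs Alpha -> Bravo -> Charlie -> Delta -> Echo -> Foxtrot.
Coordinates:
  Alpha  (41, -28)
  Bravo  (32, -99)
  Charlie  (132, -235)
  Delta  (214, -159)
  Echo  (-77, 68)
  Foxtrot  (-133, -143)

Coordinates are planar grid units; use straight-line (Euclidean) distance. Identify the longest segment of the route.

Leg distances:
Alpha→Bravo: 71.6
Bravo→Charlie: 168.8
Charlie→Delta: 111.8
Delta→Echo: 369.1
Echo→Foxtrot: 218.3
The longest leg is Delta–Echo at 369.1.

Delta–Echo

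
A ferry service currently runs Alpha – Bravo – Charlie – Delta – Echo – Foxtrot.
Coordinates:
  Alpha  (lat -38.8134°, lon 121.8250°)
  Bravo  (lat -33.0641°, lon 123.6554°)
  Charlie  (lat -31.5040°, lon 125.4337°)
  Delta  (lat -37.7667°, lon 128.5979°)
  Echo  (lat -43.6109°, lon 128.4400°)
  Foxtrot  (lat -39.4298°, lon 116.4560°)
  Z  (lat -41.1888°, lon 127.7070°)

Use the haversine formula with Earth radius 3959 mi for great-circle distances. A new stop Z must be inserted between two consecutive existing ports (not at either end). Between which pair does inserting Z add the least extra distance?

Added distance for inserting Z between each consecutive pair:
Alpha–Bravo: 545.6 mi
Bravo–Charlie: 1135.2 mi
Charlie–Delta: 453.6 mi
Delta–Echo: 8.8 mi
Echo–Foxtrot: 93.1 mi
Smallest added distance is 8.8 mi, inserting between Delta and Echo.

between Delta and Echo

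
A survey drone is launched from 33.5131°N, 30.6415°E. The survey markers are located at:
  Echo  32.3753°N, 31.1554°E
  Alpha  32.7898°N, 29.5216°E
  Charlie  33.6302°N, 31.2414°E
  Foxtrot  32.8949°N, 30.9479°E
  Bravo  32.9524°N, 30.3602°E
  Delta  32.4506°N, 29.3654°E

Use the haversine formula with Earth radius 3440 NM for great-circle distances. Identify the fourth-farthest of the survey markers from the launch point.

Distances from the launch point (33.5131°N, 30.6415°E):
Delta: 90.6 NM
Echo: 73.1 NM
Alpha: 71.1 NM
Foxtrot: 40.2 NM
Bravo: 36.5 NM
Charlie: 30.8 NM
The fourth-farthest is Foxtrot at 40.2 NM.

Foxtrot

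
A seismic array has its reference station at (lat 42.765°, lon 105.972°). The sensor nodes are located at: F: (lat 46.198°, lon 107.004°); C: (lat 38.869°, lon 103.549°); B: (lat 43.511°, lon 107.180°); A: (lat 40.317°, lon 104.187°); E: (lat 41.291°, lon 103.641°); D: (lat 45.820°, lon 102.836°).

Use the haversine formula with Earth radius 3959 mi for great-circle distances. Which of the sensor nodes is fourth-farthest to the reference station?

Distances from the reference station ((lat 42.765°, lon 105.972°)):
C: 297.5 mi
D: 261.9 mi
F: 242.6 mi
A: 192.7 mi
E: 157.1 mi
B: 79.8 mi
The fourth-farthest is A at 192.7 mi.

A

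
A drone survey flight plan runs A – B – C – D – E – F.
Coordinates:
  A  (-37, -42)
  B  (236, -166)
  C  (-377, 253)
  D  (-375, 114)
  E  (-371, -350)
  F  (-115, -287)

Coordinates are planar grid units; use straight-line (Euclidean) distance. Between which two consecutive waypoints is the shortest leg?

Leg distances:
A→B: 299.8
B→C: 742.5
C→D: 139.0
D→E: 464.0
E→F: 263.6
The shortest leg is C–D at 139.0.

C–D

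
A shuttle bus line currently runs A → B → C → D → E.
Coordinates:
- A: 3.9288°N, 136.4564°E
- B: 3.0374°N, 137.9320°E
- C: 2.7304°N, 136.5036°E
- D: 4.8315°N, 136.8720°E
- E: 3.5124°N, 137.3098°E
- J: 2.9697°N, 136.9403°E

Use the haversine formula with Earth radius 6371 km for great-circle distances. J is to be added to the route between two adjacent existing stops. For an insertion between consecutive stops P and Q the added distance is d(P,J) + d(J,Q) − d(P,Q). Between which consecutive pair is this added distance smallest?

Added distance for inserting J between each consecutive pair:
A–B: 38.4 km
B–C: 3.4 km
C–D: 25.3 km
D–E: 125.6 km
Smallest added distance is 3.4 km, inserting between B and C.

between B and C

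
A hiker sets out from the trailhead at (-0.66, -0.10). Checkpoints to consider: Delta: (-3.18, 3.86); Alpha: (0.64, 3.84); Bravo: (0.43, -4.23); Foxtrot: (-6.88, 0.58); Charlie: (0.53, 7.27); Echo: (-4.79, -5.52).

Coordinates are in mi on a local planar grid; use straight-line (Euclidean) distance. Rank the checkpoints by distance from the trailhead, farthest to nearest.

Charlie, Echo, Foxtrot, Delta, Bravo, Alpha

Distance from the trailhead at (-0.66, -0.10) to each:
Charlie (0.53, 7.27): 7.5 mi
Echo (-4.79, -5.52): 6.8 mi
Foxtrot (-6.88, 0.58): 6.3 mi
Delta (-3.18, 3.86): 4.7 mi
Bravo (0.43, -4.23): 4.3 mi
Alpha (0.64, 3.84): 4.1 mi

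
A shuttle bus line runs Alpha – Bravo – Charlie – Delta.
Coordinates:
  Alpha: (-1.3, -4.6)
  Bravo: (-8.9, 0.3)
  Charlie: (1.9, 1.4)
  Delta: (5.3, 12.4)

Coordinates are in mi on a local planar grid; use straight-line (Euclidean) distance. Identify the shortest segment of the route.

Leg distances:
Alpha→Bravo: 9.0 mi
Bravo→Charlie: 10.9 mi
Charlie→Delta: 11.5 mi
The shortest leg is Alpha–Bravo at 9.0 mi.

Alpha–Bravo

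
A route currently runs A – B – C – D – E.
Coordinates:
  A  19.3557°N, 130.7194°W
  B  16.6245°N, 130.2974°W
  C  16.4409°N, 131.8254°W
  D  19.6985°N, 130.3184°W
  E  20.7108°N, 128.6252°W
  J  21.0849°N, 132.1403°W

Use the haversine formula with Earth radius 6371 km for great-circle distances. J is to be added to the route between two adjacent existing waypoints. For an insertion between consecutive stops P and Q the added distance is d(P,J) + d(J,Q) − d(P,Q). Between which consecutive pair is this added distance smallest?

Added distance for inserting J between each consecutive pair:
A–B: 468.4 km
B–C: 885.8 km
C–D: 366.3 km
D–E: 402.6 km
Smallest added distance is 366.3 km, inserting between C and D.

between C and D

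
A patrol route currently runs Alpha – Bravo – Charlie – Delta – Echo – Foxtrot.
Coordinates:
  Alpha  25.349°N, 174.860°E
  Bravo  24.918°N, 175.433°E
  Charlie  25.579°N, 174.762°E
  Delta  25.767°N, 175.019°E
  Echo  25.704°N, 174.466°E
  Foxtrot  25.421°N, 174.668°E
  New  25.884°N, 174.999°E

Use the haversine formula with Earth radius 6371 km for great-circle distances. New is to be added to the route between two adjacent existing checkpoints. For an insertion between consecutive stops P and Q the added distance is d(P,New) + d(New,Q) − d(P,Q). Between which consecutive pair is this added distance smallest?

Added distance for inserting New between each consecutive pair:
Alpha–Bravo: 102.0 km
Bravo–Charlie: 57.5 km
Charlie–Delta: 21.4 km
Delta–Echo: 14.3 km
Echo–Foxtrot: 80.8 km
Smallest added distance is 14.3 km, inserting between Delta and Echo.

between Delta and Echo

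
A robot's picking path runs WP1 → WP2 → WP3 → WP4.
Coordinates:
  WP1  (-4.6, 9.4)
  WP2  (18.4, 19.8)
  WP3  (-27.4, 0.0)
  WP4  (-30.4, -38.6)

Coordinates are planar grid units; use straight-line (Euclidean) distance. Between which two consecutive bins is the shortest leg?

WP1–WP2

Leg distances:
WP1→WP2: 25.2
WP2→WP3: 49.9
WP3→WP4: 38.7
The shortest leg is WP1–WP2 at 25.2.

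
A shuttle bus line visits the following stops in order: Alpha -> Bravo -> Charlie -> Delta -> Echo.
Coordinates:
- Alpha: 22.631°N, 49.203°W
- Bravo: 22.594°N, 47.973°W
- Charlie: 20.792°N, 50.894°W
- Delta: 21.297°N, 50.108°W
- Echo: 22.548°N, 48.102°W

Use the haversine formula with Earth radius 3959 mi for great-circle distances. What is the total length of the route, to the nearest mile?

520 mi

Leg distances:
Alpha→Bravo: 78.5 mi  (cumulative 78.5 mi)
Bravo→Charlie: 225.1 mi  (cumulative 303.6 mi)
Charlie→Delta: 61.5 mi  (cumulative 365.1 mi)
Delta→Echo: 154.9 mi  (cumulative 520.1 mi)
Total route length ≈ 520 mi.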